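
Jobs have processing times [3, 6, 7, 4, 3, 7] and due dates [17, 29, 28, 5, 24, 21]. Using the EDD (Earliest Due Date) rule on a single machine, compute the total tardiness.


Sort by due date (EDD order): [(4, 5), (3, 17), (7, 21), (3, 24), (7, 28), (6, 29)]
Compute completion times and tardiness:
  Job 1: p=4, d=5, C=4, tardiness=max(0,4-5)=0
  Job 2: p=3, d=17, C=7, tardiness=max(0,7-17)=0
  Job 3: p=7, d=21, C=14, tardiness=max(0,14-21)=0
  Job 4: p=3, d=24, C=17, tardiness=max(0,17-24)=0
  Job 5: p=7, d=28, C=24, tardiness=max(0,24-28)=0
  Job 6: p=6, d=29, C=30, tardiness=max(0,30-29)=1
Total tardiness = 1

1


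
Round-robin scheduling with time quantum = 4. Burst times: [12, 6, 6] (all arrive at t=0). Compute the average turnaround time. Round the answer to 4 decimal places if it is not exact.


Time quantum = 4
Execution trace:
  J1 runs 4 units, time = 4
  J2 runs 4 units, time = 8
  J3 runs 4 units, time = 12
  J1 runs 4 units, time = 16
  J2 runs 2 units, time = 18
  J3 runs 2 units, time = 20
  J1 runs 4 units, time = 24
Finish times: [24, 18, 20]
Average turnaround = 62/3 = 20.6667

20.6667


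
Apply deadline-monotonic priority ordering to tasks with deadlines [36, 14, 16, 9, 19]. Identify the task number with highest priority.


Sort tasks by relative deadline (ascending):
  Task 4: deadline = 9
  Task 2: deadline = 14
  Task 3: deadline = 16
  Task 5: deadline = 19
  Task 1: deadline = 36
Priority order (highest first): [4, 2, 3, 5, 1]
Highest priority task = 4

4


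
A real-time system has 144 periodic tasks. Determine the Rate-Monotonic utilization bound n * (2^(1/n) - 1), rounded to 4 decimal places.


Compute 2^(1/144) = 1.0048251257
Subtract 1: 1.0048251257 - 1 = 0.0048251257
Multiply by n: 144 * 0.0048251257 = 0.6948181008
Round to 4 dp: 0.6948

0.6948


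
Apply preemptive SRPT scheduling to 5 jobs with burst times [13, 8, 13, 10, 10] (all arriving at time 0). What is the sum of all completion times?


Since all jobs arrive at t=0, SRPT equals SPT ordering.
SPT order: [8, 10, 10, 13, 13]
Completion times:
  Job 1: p=8, C=8
  Job 2: p=10, C=18
  Job 3: p=10, C=28
  Job 4: p=13, C=41
  Job 5: p=13, C=54
Total completion time = 8 + 18 + 28 + 41 + 54 = 149

149


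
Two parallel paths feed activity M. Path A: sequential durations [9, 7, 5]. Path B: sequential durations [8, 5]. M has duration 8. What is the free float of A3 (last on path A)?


ES(A3) = sum of predecessors on chain A = 16
EF(A3) = ES + duration = 16 + 5 = 21
Successor of A3 is M. ES(M) = max(sum(A), sum(B)) = max(21, 13) = 21
Free float = ES(successor) - EF(current) = 21 - 21 = 0

0


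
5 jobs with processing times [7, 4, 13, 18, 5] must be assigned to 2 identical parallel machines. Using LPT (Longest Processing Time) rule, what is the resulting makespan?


Sort jobs in decreasing order (LPT): [18, 13, 7, 5, 4]
Assign each job to the least loaded machine:
  Machine 1: jobs [18, 5], load = 23
  Machine 2: jobs [13, 7, 4], load = 24
Makespan = max load = 24

24


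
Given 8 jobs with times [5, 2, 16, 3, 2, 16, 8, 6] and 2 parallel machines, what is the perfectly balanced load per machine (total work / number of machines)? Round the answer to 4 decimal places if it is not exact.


Total processing time = 5 + 2 + 16 + 3 + 2 + 16 + 8 + 6 = 58
Number of machines = 2
Ideal balanced load = 58 / 2 = 29.0

29.0


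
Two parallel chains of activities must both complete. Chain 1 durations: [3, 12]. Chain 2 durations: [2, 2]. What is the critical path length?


Path A total = 3 + 12 = 15
Path B total = 2 + 2 = 4
Critical path = longest path = max(15, 4) = 15

15


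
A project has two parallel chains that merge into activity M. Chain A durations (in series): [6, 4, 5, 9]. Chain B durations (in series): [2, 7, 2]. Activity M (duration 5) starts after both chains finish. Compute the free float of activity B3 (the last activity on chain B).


ES(B3) = sum of predecessors on chain B = 9
EF(B3) = ES + duration = 9 + 2 = 11
Successor of B3 is M. ES(M) = max(sum(A), sum(B)) = max(24, 11) = 24
Free float = ES(successor) - EF(current) = 24 - 11 = 13

13


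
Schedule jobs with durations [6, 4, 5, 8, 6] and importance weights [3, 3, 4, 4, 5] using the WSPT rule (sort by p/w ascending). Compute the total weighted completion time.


Compute p/w ratios and sort ascending (WSPT): [(6, 5), (5, 4), (4, 3), (6, 3), (8, 4)]
Compute weighted completion times:
  Job (p=6,w=5): C=6, w*C=5*6=30
  Job (p=5,w=4): C=11, w*C=4*11=44
  Job (p=4,w=3): C=15, w*C=3*15=45
  Job (p=6,w=3): C=21, w*C=3*21=63
  Job (p=8,w=4): C=29, w*C=4*29=116
Total weighted completion time = 298

298


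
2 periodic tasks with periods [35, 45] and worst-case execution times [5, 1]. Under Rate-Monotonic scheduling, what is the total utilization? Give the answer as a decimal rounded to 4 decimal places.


Compute individual utilizations (exact fractions):
  Task 1: C/T = 5/35 = 1/7 (approx. 0.1429)
  Task 2: C/T = 1/45 (approx. 0.0222)
Total utilization U = 1/7 + 1/45 = 52/315
Rounded to 4 decimal places: U = 0.1651
RM (Liu & Layland) bound for 2 tasks = 0.828427; compare with U = 52/315 (approx. 0.165079)
U <= bound, so schedulable by RM sufficient condition.

0.1651


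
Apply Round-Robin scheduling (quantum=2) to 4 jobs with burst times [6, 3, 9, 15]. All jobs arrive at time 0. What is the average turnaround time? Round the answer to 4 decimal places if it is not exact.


Time quantum = 2
Execution trace:
  J1 runs 2 units, time = 2
  J2 runs 2 units, time = 4
  J3 runs 2 units, time = 6
  J4 runs 2 units, time = 8
  J1 runs 2 units, time = 10
  J2 runs 1 units, time = 11
  J3 runs 2 units, time = 13
  J4 runs 2 units, time = 15
  J1 runs 2 units, time = 17
  J3 runs 2 units, time = 19
  J4 runs 2 units, time = 21
  J3 runs 2 units, time = 23
  J4 runs 2 units, time = 25
  J3 runs 1 units, time = 26
  J4 runs 2 units, time = 28
  J4 runs 2 units, time = 30
  J4 runs 2 units, time = 32
  J4 runs 1 units, time = 33
Finish times: [17, 11, 26, 33]
Average turnaround = 87/4 = 21.75

21.75


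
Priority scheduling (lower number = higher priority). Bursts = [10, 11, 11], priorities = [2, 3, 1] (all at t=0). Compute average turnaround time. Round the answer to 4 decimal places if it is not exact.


Sort by priority (ascending = highest first):
Order: [(1, 11), (2, 10), (3, 11)]
Completion times:
  Priority 1, burst=11, C=11
  Priority 2, burst=10, C=21
  Priority 3, burst=11, C=32
Average turnaround = 64/3 = 21.3333

21.3333


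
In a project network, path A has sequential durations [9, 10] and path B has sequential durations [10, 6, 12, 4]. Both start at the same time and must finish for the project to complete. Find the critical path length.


Path A total = 9 + 10 = 19
Path B total = 10 + 6 + 12 + 4 = 32
Critical path = longest path = max(19, 32) = 32

32


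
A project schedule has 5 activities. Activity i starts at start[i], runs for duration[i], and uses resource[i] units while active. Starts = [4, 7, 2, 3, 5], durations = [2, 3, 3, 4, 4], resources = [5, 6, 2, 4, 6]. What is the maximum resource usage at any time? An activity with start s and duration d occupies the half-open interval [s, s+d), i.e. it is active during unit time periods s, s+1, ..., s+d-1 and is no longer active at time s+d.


Each activity i is active on [start_i, start_i + duration_i).
Compute total resource usage per time slot:
  t=0: active resources = [], total = 0
  t=1: active resources = [], total = 0
  t=2: active resources = [2], total = 2
  t=3: active resources = [2, 4], total = 6
  t=4: active resources = [5, 2, 4], total = 11
  t=5: active resources = [5, 4, 6], total = 15
  t=6: active resources = [4, 6], total = 10
  t=7: active resources = [6, 6], total = 12
  t=8: active resources = [6, 6], total = 12
  t=9: active resources = [6], total = 6
Peak resource demand = 15

15


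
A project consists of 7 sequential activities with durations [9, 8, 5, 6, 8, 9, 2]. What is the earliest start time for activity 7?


Activity 7 starts after activities 1 through 6 complete.
Predecessor durations: [9, 8, 5, 6, 8, 9]
ES = 9 + 8 + 5 + 6 + 8 + 9 = 45

45


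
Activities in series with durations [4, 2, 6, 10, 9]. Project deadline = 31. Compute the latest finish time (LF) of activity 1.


LF(activity 1) = deadline - sum of successor durations
Successors: activities 2 through 5 with durations [2, 6, 10, 9]
Sum of successor durations = 27
LF = 31 - 27 = 4

4


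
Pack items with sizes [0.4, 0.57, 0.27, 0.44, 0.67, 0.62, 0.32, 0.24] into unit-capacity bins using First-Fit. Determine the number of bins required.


Place items sequentially using First-Fit:
  Item 0.4 -> new Bin 1
  Item 0.57 -> Bin 1 (now 0.97)
  Item 0.27 -> new Bin 2
  Item 0.44 -> Bin 2 (now 0.71)
  Item 0.67 -> new Bin 3
  Item 0.62 -> new Bin 4
  Item 0.32 -> Bin 3 (now 0.99)
  Item 0.24 -> Bin 2 (now 0.95)
Total bins used = 4

4


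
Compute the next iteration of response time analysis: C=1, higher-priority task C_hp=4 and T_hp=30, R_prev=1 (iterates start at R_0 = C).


R_next = C + ceil(R_prev / T_hp) * C_hp
ceil(1 / 30) = ceil(0.0333) = 1
Interference = 1 * 4 = 4
R_next = 1 + 4 = 5

5


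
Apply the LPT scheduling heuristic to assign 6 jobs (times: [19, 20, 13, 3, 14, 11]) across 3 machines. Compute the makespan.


Sort jobs in decreasing order (LPT): [20, 19, 14, 13, 11, 3]
Assign each job to the least loaded machine:
  Machine 1: jobs [20, 3], load = 23
  Machine 2: jobs [19, 11], load = 30
  Machine 3: jobs [14, 13], load = 27
Makespan = max load = 30

30


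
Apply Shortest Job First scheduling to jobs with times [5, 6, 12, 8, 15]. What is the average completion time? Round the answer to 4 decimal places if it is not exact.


SJF order (ascending): [5, 6, 8, 12, 15]
Completion times:
  Job 1: burst=5, C=5
  Job 2: burst=6, C=11
  Job 3: burst=8, C=19
  Job 4: burst=12, C=31
  Job 5: burst=15, C=46
Average completion = 112/5 = 22.4

22.4


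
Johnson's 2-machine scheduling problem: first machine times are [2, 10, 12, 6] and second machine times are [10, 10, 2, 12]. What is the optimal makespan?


Apply Johnson's rule:
  Group 1 (a <= b): [(1, 2, 10), (4, 6, 12), (2, 10, 10)]
  Group 2 (a > b): [(3, 12, 2)]
Optimal job order: [1, 4, 2, 3]
Schedule:
  Job 1: M1 done at 2, M2 done at 12
  Job 4: M1 done at 8, M2 done at 24
  Job 2: M1 done at 18, M2 done at 34
  Job 3: M1 done at 30, M2 done at 36
Makespan = 36

36


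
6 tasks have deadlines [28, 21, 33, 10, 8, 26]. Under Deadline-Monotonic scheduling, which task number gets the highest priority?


Sort tasks by relative deadline (ascending):
  Task 5: deadline = 8
  Task 4: deadline = 10
  Task 2: deadline = 21
  Task 6: deadline = 26
  Task 1: deadline = 28
  Task 3: deadline = 33
Priority order (highest first): [5, 4, 2, 6, 1, 3]
Highest priority task = 5

5


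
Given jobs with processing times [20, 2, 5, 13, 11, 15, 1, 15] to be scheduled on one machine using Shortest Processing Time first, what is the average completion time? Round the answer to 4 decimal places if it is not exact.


Sort jobs by processing time (SPT order): [1, 2, 5, 11, 13, 15, 15, 20]
Compute completion times sequentially:
  Job 1: processing = 1, completes at 1
  Job 2: processing = 2, completes at 3
  Job 3: processing = 5, completes at 8
  Job 4: processing = 11, completes at 19
  Job 5: processing = 13, completes at 32
  Job 6: processing = 15, completes at 47
  Job 7: processing = 15, completes at 62
  Job 8: processing = 20, completes at 82
Sum of completion times = 254
Average completion time = 254/8 = 31.75

31.75


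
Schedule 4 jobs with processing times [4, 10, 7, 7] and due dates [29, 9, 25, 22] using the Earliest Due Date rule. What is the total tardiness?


Sort by due date (EDD order): [(10, 9), (7, 22), (7, 25), (4, 29)]
Compute completion times and tardiness:
  Job 1: p=10, d=9, C=10, tardiness=max(0,10-9)=1
  Job 2: p=7, d=22, C=17, tardiness=max(0,17-22)=0
  Job 3: p=7, d=25, C=24, tardiness=max(0,24-25)=0
  Job 4: p=4, d=29, C=28, tardiness=max(0,28-29)=0
Total tardiness = 1

1


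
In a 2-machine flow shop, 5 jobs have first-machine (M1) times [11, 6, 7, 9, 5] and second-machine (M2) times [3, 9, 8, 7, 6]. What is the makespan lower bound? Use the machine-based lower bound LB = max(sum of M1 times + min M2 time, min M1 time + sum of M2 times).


LB1 = sum(M1 times) + min(M2 times) = 38 + 3 = 41
LB2 = min(M1 times) + sum(M2 times) = 5 + 33 = 38
Lower bound = max(LB1, LB2) = max(41, 38) = 41

41


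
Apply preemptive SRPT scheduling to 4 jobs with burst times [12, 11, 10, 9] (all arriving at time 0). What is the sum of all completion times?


Since all jobs arrive at t=0, SRPT equals SPT ordering.
SPT order: [9, 10, 11, 12]
Completion times:
  Job 1: p=9, C=9
  Job 2: p=10, C=19
  Job 3: p=11, C=30
  Job 4: p=12, C=42
Total completion time = 9 + 19 + 30 + 42 = 100

100


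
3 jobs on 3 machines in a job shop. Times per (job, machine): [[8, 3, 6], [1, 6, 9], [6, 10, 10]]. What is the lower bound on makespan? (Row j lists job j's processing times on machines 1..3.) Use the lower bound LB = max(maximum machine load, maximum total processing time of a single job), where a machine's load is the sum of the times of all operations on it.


Machine loads:
  Machine 1: 8 + 1 + 6 = 15
  Machine 2: 3 + 6 + 10 = 19
  Machine 3: 6 + 9 + 10 = 25
Max machine load = 25
Job totals:
  Job 1: 17
  Job 2: 16
  Job 3: 26
Max job total = 26
Lower bound = max(25, 26) = 26

26


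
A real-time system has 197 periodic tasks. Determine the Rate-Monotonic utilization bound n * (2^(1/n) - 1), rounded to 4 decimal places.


Compute 2^(1/197) = 1.0035247108
Subtract 1: 1.0035247108 - 1 = 0.0035247108
Multiply by n: 197 * 0.0035247108 = 0.6943680276
Round to 4 dp: 0.6944

0.6944


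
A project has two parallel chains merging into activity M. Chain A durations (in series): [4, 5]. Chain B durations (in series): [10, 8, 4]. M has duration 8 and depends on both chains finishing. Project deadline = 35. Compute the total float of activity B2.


Forward pass: ES(B2) = sum of predecessors on chain B = 10
EF = ES + duration = 10 + 8 = 18
Backward pass: LF(M) = deadline = 35; LS(M) = 35 - 8 = 27
LF(B2) = LS(M) - sum(successors on chain B) = 27 - 4 = 23
LS = LF - duration = 23 - 8 = 15
Total float = LS - ES = 15 - 10 = 5

5


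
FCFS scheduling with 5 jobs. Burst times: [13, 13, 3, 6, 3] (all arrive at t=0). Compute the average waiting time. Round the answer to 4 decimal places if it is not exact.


FCFS order (as given): [13, 13, 3, 6, 3]
Waiting times:
  Job 1: wait = 0
  Job 2: wait = 13
  Job 3: wait = 26
  Job 4: wait = 29
  Job 5: wait = 35
Sum of waiting times = 103
Average waiting time = 103/5 = 20.6

20.6


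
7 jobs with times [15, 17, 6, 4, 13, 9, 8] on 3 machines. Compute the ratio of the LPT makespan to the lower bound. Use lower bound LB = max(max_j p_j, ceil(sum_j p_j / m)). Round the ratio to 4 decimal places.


LPT order: [17, 15, 13, 9, 8, 6, 4]
Machine loads after assignment: [23, 23, 26]
LPT makespan = 26
Lower bound = max(max_job, ceil(total/3)) = max(17, 24) = 24
Ratio = 26 / 24 = 1.0833

1.0833


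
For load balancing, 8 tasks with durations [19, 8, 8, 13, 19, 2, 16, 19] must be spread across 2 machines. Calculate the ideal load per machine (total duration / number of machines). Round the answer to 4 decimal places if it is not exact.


Total processing time = 19 + 8 + 8 + 13 + 19 + 2 + 16 + 19 = 104
Number of machines = 2
Ideal balanced load = 104 / 2 = 52.0

52.0


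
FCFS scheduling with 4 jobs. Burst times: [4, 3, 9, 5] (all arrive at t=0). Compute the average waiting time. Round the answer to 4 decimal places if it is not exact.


FCFS order (as given): [4, 3, 9, 5]
Waiting times:
  Job 1: wait = 0
  Job 2: wait = 4
  Job 3: wait = 7
  Job 4: wait = 16
Sum of waiting times = 27
Average waiting time = 27/4 = 6.75

6.75


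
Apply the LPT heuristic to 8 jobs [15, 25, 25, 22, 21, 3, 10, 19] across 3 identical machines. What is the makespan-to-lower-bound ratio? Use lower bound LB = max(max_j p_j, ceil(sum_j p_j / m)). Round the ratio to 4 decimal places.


LPT order: [25, 25, 22, 21, 19, 15, 10, 3]
Machine loads after assignment: [44, 50, 46]
LPT makespan = 50
Lower bound = max(max_job, ceil(total/3)) = max(25, 47) = 47
Ratio = 50 / 47 = 1.0638

1.0638


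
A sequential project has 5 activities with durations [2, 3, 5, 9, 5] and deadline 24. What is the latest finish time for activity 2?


LF(activity 2) = deadline - sum of successor durations
Successors: activities 3 through 5 with durations [5, 9, 5]
Sum of successor durations = 19
LF = 24 - 19 = 5

5


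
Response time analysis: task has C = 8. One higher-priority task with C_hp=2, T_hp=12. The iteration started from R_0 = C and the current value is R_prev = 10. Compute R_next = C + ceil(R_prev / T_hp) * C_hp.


R_next = C + ceil(R_prev / T_hp) * C_hp
ceil(10 / 12) = ceil(0.8333) = 1
Interference = 1 * 2 = 2
R_next = 8 + 2 = 10
R_next = R_prev, so the iteration has converged (response time = 10).

10


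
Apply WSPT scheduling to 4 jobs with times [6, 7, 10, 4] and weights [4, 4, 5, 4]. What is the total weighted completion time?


Compute p/w ratios and sort ascending (WSPT): [(4, 4), (6, 4), (7, 4), (10, 5)]
Compute weighted completion times:
  Job (p=4,w=4): C=4, w*C=4*4=16
  Job (p=6,w=4): C=10, w*C=4*10=40
  Job (p=7,w=4): C=17, w*C=4*17=68
  Job (p=10,w=5): C=27, w*C=5*27=135
Total weighted completion time = 259

259


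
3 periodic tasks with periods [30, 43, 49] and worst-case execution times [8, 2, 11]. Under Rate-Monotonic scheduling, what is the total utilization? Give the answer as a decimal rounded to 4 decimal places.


Compute individual utilizations (exact fractions):
  Task 1: C/T = 8/30 = 4/15 (approx. 0.2667)
  Task 2: C/T = 2/43 (approx. 0.0465)
  Task 3: C/T = 11/49 (approx. 0.2245)
Total utilization U = 4/15 + 2/43 + 11/49 = 16993/31605
Rounded to 4 decimal places: U = 0.5377
RM (Liu & Layland) bound for 3 tasks = 0.779763; compare with U = 16993/31605 (approx. 0.537668)
U <= bound, so schedulable by RM sufficient condition.

0.5377


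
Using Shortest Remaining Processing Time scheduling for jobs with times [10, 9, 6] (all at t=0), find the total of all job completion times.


Since all jobs arrive at t=0, SRPT equals SPT ordering.
SPT order: [6, 9, 10]
Completion times:
  Job 1: p=6, C=6
  Job 2: p=9, C=15
  Job 3: p=10, C=25
Total completion time = 6 + 15 + 25 = 46

46


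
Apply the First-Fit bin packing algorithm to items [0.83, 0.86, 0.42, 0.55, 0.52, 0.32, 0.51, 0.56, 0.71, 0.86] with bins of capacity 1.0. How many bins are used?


Place items sequentially using First-Fit:
  Item 0.83 -> new Bin 1
  Item 0.86 -> new Bin 2
  Item 0.42 -> new Bin 3
  Item 0.55 -> Bin 3 (now 0.97)
  Item 0.52 -> new Bin 4
  Item 0.32 -> Bin 4 (now 0.84)
  Item 0.51 -> new Bin 5
  Item 0.56 -> new Bin 6
  Item 0.71 -> new Bin 7
  Item 0.86 -> new Bin 8
Total bins used = 8

8


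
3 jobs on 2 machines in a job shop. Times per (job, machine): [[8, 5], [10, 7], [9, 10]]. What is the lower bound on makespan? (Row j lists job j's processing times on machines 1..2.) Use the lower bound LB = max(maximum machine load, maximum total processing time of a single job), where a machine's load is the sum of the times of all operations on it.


Machine loads:
  Machine 1: 8 + 10 + 9 = 27
  Machine 2: 5 + 7 + 10 = 22
Max machine load = 27
Job totals:
  Job 1: 13
  Job 2: 17
  Job 3: 19
Max job total = 19
Lower bound = max(27, 19) = 27

27


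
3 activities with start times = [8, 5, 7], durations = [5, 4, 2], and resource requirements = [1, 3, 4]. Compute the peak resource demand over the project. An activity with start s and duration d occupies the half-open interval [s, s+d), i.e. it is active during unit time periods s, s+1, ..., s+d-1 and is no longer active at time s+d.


Each activity i is active on [start_i, start_i + duration_i).
Compute total resource usage per time slot:
  t=0: active resources = [], total = 0
  t=1: active resources = [], total = 0
  t=2: active resources = [], total = 0
  t=3: active resources = [], total = 0
  t=4: active resources = [], total = 0
  t=5: active resources = [3], total = 3
  t=6: active resources = [3], total = 3
  t=7: active resources = [3, 4], total = 7
  t=8: active resources = [1, 3, 4], total = 8
  t=9: active resources = [1], total = 1
  t=10: active resources = [1], total = 1
  t=11: active resources = [1], total = 1
  t=12: active resources = [1], total = 1
Peak resource demand = 8

8


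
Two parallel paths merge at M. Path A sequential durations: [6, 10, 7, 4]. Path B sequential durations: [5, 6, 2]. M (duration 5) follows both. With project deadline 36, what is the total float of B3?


Forward pass: ES(B3) = sum of predecessors on chain B = 11
EF = ES + duration = 11 + 2 = 13
Backward pass: LF(M) = deadline = 36; LS(M) = 36 - 5 = 31
LF(B3) = LS(M) - sum(successors on chain B) = 31 - 0 = 31
LS = LF - duration = 31 - 2 = 29
Total float = LS - ES = 29 - 11 = 18

18


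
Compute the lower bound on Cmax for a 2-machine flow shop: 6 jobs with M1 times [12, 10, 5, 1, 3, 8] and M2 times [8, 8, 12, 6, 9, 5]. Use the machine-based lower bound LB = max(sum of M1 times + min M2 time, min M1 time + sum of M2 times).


LB1 = sum(M1 times) + min(M2 times) = 39 + 5 = 44
LB2 = min(M1 times) + sum(M2 times) = 1 + 48 = 49
Lower bound = max(LB1, LB2) = max(44, 49) = 49

49


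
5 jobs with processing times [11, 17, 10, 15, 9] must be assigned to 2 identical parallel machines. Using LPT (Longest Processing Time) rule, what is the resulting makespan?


Sort jobs in decreasing order (LPT): [17, 15, 11, 10, 9]
Assign each job to the least loaded machine:
  Machine 1: jobs [17, 10], load = 27
  Machine 2: jobs [15, 11, 9], load = 35
Makespan = max load = 35

35


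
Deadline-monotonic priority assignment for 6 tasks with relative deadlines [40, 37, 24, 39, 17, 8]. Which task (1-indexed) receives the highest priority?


Sort tasks by relative deadline (ascending):
  Task 6: deadline = 8
  Task 5: deadline = 17
  Task 3: deadline = 24
  Task 2: deadline = 37
  Task 4: deadline = 39
  Task 1: deadline = 40
Priority order (highest first): [6, 5, 3, 2, 4, 1]
Highest priority task = 6

6


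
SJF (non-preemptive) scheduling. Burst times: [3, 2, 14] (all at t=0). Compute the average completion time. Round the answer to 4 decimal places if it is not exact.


SJF order (ascending): [2, 3, 14]
Completion times:
  Job 1: burst=2, C=2
  Job 2: burst=3, C=5
  Job 3: burst=14, C=19
Average completion = 26/3 = 8.6667

8.6667


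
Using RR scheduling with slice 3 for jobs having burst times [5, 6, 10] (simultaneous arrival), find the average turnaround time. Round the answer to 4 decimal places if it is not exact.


Time quantum = 3
Execution trace:
  J1 runs 3 units, time = 3
  J2 runs 3 units, time = 6
  J3 runs 3 units, time = 9
  J1 runs 2 units, time = 11
  J2 runs 3 units, time = 14
  J3 runs 3 units, time = 17
  J3 runs 3 units, time = 20
  J3 runs 1 units, time = 21
Finish times: [11, 14, 21]
Average turnaround = 46/3 = 15.3333

15.3333


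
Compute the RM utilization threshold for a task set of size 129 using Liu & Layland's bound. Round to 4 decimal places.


Compute 2^(1/129) = 1.0053876957
Subtract 1: 1.0053876957 - 1 = 0.0053876957
Multiply by n: 129 * 0.0053876957 = 0.6950127453
Round to 4 dp: 0.6950

0.6950


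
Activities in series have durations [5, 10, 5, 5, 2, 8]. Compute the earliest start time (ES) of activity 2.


Activity 2 starts after activities 1 through 1 complete.
Predecessor durations: [5]
ES = 5 = 5

5


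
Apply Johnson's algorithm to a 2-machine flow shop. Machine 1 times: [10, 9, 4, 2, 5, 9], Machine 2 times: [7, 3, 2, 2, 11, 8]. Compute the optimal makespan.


Apply Johnson's rule:
  Group 1 (a <= b): [(4, 2, 2), (5, 5, 11)]
  Group 2 (a > b): [(6, 9, 8), (1, 10, 7), (2, 9, 3), (3, 4, 2)]
Optimal job order: [4, 5, 6, 1, 2, 3]
Schedule:
  Job 4: M1 done at 2, M2 done at 4
  Job 5: M1 done at 7, M2 done at 18
  Job 6: M1 done at 16, M2 done at 26
  Job 1: M1 done at 26, M2 done at 33
  Job 2: M1 done at 35, M2 done at 38
  Job 3: M1 done at 39, M2 done at 41
Makespan = 41

41


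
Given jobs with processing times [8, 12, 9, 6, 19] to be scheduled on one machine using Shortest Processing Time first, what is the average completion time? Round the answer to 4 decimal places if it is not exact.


Sort jobs by processing time (SPT order): [6, 8, 9, 12, 19]
Compute completion times sequentially:
  Job 1: processing = 6, completes at 6
  Job 2: processing = 8, completes at 14
  Job 3: processing = 9, completes at 23
  Job 4: processing = 12, completes at 35
  Job 5: processing = 19, completes at 54
Sum of completion times = 132
Average completion time = 132/5 = 26.4

26.4


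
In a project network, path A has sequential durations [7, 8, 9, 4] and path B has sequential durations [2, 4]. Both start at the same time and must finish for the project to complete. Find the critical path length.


Path A total = 7 + 8 + 9 + 4 = 28
Path B total = 2 + 4 = 6
Critical path = longest path = max(28, 6) = 28

28


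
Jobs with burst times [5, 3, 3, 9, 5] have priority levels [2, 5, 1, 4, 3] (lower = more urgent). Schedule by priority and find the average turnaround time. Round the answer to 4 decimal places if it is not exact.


Sort by priority (ascending = highest first):
Order: [(1, 3), (2, 5), (3, 5), (4, 9), (5, 3)]
Completion times:
  Priority 1, burst=3, C=3
  Priority 2, burst=5, C=8
  Priority 3, burst=5, C=13
  Priority 4, burst=9, C=22
  Priority 5, burst=3, C=25
Average turnaround = 71/5 = 14.2

14.2


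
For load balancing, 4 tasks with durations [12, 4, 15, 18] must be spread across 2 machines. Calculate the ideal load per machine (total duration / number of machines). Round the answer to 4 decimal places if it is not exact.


Total processing time = 12 + 4 + 15 + 18 = 49
Number of machines = 2
Ideal balanced load = 49 / 2 = 24.5

24.5


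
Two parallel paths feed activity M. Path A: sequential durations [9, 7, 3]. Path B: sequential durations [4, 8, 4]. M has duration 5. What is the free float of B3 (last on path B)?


ES(B3) = sum of predecessors on chain B = 12
EF(B3) = ES + duration = 12 + 4 = 16
Successor of B3 is M. ES(M) = max(sum(A), sum(B)) = max(19, 16) = 19
Free float = ES(successor) - EF(current) = 19 - 16 = 3

3


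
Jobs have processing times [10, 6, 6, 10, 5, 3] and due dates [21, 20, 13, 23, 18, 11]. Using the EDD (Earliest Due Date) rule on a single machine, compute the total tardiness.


Sort by due date (EDD order): [(3, 11), (6, 13), (5, 18), (6, 20), (10, 21), (10, 23)]
Compute completion times and tardiness:
  Job 1: p=3, d=11, C=3, tardiness=max(0,3-11)=0
  Job 2: p=6, d=13, C=9, tardiness=max(0,9-13)=0
  Job 3: p=5, d=18, C=14, tardiness=max(0,14-18)=0
  Job 4: p=6, d=20, C=20, tardiness=max(0,20-20)=0
  Job 5: p=10, d=21, C=30, tardiness=max(0,30-21)=9
  Job 6: p=10, d=23, C=40, tardiness=max(0,40-23)=17
Total tardiness = 26

26


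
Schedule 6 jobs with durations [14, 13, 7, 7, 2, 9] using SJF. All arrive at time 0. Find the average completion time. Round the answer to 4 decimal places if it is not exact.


SJF order (ascending): [2, 7, 7, 9, 13, 14]
Completion times:
  Job 1: burst=2, C=2
  Job 2: burst=7, C=9
  Job 3: burst=7, C=16
  Job 4: burst=9, C=25
  Job 5: burst=13, C=38
  Job 6: burst=14, C=52
Average completion = 142/6 = 23.6667

23.6667


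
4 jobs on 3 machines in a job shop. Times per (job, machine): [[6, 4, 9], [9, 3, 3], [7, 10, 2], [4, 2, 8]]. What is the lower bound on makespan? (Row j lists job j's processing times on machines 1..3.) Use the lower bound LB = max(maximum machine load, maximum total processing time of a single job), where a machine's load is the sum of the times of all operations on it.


Machine loads:
  Machine 1: 6 + 9 + 7 + 4 = 26
  Machine 2: 4 + 3 + 10 + 2 = 19
  Machine 3: 9 + 3 + 2 + 8 = 22
Max machine load = 26
Job totals:
  Job 1: 19
  Job 2: 15
  Job 3: 19
  Job 4: 14
Max job total = 19
Lower bound = max(26, 19) = 26

26


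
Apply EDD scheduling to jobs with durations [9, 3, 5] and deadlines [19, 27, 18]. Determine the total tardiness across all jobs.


Sort by due date (EDD order): [(5, 18), (9, 19), (3, 27)]
Compute completion times and tardiness:
  Job 1: p=5, d=18, C=5, tardiness=max(0,5-18)=0
  Job 2: p=9, d=19, C=14, tardiness=max(0,14-19)=0
  Job 3: p=3, d=27, C=17, tardiness=max(0,17-27)=0
Total tardiness = 0

0


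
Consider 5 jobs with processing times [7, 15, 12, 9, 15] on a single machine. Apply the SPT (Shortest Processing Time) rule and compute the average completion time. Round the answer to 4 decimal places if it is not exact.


Sort jobs by processing time (SPT order): [7, 9, 12, 15, 15]
Compute completion times sequentially:
  Job 1: processing = 7, completes at 7
  Job 2: processing = 9, completes at 16
  Job 3: processing = 12, completes at 28
  Job 4: processing = 15, completes at 43
  Job 5: processing = 15, completes at 58
Sum of completion times = 152
Average completion time = 152/5 = 30.4

30.4


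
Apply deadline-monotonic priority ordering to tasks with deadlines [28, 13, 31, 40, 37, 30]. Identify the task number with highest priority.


Sort tasks by relative deadline (ascending):
  Task 2: deadline = 13
  Task 1: deadline = 28
  Task 6: deadline = 30
  Task 3: deadline = 31
  Task 5: deadline = 37
  Task 4: deadline = 40
Priority order (highest first): [2, 1, 6, 3, 5, 4]
Highest priority task = 2

2


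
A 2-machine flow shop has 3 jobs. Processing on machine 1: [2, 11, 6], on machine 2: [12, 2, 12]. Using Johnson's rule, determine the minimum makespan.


Apply Johnson's rule:
  Group 1 (a <= b): [(1, 2, 12), (3, 6, 12)]
  Group 2 (a > b): [(2, 11, 2)]
Optimal job order: [1, 3, 2]
Schedule:
  Job 1: M1 done at 2, M2 done at 14
  Job 3: M1 done at 8, M2 done at 26
  Job 2: M1 done at 19, M2 done at 28
Makespan = 28

28


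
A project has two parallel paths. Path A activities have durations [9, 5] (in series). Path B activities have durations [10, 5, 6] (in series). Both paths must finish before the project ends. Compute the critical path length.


Path A total = 9 + 5 = 14
Path B total = 10 + 5 + 6 = 21
Critical path = longest path = max(14, 21) = 21

21


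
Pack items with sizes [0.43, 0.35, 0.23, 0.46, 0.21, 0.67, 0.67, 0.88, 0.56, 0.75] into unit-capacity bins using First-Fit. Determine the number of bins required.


Place items sequentially using First-Fit:
  Item 0.43 -> new Bin 1
  Item 0.35 -> Bin 1 (now 0.78)
  Item 0.23 -> new Bin 2
  Item 0.46 -> Bin 2 (now 0.69)
  Item 0.21 -> Bin 1 (now 0.99)
  Item 0.67 -> new Bin 3
  Item 0.67 -> new Bin 4
  Item 0.88 -> new Bin 5
  Item 0.56 -> new Bin 6
  Item 0.75 -> new Bin 7
Total bins used = 7

7


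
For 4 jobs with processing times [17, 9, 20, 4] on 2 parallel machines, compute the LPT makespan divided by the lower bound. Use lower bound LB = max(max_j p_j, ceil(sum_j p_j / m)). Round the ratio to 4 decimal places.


LPT order: [20, 17, 9, 4]
Machine loads after assignment: [24, 26]
LPT makespan = 26
Lower bound = max(max_job, ceil(total/2)) = max(20, 25) = 25
Ratio = 26 / 25 = 1.04

1.04


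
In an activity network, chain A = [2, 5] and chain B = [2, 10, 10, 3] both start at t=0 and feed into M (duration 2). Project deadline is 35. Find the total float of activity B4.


Forward pass: ES(B4) = sum of predecessors on chain B = 22
EF = ES + duration = 22 + 3 = 25
Backward pass: LF(M) = deadline = 35; LS(M) = 35 - 2 = 33
LF(B4) = LS(M) - sum(successors on chain B) = 33 - 0 = 33
LS = LF - duration = 33 - 3 = 30
Total float = LS - ES = 30 - 22 = 8

8


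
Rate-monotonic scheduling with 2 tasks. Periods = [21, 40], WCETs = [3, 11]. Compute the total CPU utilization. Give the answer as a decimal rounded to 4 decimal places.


Compute individual utilizations (exact fractions):
  Task 1: C/T = 3/21 = 1/7 (approx. 0.1429)
  Task 2: C/T = 11/40 (approx. 0.275)
Total utilization U = 1/7 + 11/40 = 117/280
Rounded to 4 decimal places: U = 0.4179
RM (Liu & Layland) bound for 2 tasks = 0.828427; compare with U = 117/280 (approx. 0.417857)
U <= bound, so schedulable by RM sufficient condition.

0.4179


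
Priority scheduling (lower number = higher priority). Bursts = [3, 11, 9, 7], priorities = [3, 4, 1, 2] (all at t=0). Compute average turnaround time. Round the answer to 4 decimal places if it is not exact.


Sort by priority (ascending = highest first):
Order: [(1, 9), (2, 7), (3, 3), (4, 11)]
Completion times:
  Priority 1, burst=9, C=9
  Priority 2, burst=7, C=16
  Priority 3, burst=3, C=19
  Priority 4, burst=11, C=30
Average turnaround = 74/4 = 18.5

18.5


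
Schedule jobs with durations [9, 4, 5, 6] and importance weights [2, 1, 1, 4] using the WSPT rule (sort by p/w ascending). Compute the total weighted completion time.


Compute p/w ratios and sort ascending (WSPT): [(6, 4), (4, 1), (9, 2), (5, 1)]
Compute weighted completion times:
  Job (p=6,w=4): C=6, w*C=4*6=24
  Job (p=4,w=1): C=10, w*C=1*10=10
  Job (p=9,w=2): C=19, w*C=2*19=38
  Job (p=5,w=1): C=24, w*C=1*24=24
Total weighted completion time = 96

96


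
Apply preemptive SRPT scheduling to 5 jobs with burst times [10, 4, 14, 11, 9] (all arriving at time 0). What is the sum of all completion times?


Since all jobs arrive at t=0, SRPT equals SPT ordering.
SPT order: [4, 9, 10, 11, 14]
Completion times:
  Job 1: p=4, C=4
  Job 2: p=9, C=13
  Job 3: p=10, C=23
  Job 4: p=11, C=34
  Job 5: p=14, C=48
Total completion time = 4 + 13 + 23 + 34 + 48 = 122

122


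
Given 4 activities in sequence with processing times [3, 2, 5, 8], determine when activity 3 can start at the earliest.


Activity 3 starts after activities 1 through 2 complete.
Predecessor durations: [3, 2]
ES = 3 + 2 = 5

5


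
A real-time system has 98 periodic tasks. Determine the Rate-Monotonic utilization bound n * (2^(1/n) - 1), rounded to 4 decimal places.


Compute 2^(1/98) = 1.0070980027
Subtract 1: 1.0070980027 - 1 = 0.0070980027
Multiply by n: 98 * 0.0070980027 = 0.6956042646
Round to 4 dp: 0.6956

0.6956


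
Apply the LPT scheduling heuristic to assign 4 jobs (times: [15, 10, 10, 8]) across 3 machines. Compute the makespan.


Sort jobs in decreasing order (LPT): [15, 10, 10, 8]
Assign each job to the least loaded machine:
  Machine 1: jobs [15], load = 15
  Machine 2: jobs [10, 8], load = 18
  Machine 3: jobs [10], load = 10
Makespan = max load = 18

18


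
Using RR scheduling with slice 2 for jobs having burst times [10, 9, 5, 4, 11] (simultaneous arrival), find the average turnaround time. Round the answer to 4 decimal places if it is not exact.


Time quantum = 2
Execution trace:
  J1 runs 2 units, time = 2
  J2 runs 2 units, time = 4
  J3 runs 2 units, time = 6
  J4 runs 2 units, time = 8
  J5 runs 2 units, time = 10
  J1 runs 2 units, time = 12
  J2 runs 2 units, time = 14
  J3 runs 2 units, time = 16
  J4 runs 2 units, time = 18
  J5 runs 2 units, time = 20
  J1 runs 2 units, time = 22
  J2 runs 2 units, time = 24
  J3 runs 1 units, time = 25
  J5 runs 2 units, time = 27
  J1 runs 2 units, time = 29
  J2 runs 2 units, time = 31
  J5 runs 2 units, time = 33
  J1 runs 2 units, time = 35
  J2 runs 1 units, time = 36
  J5 runs 2 units, time = 38
  J5 runs 1 units, time = 39
Finish times: [35, 36, 25, 18, 39]
Average turnaround = 153/5 = 30.6

30.6


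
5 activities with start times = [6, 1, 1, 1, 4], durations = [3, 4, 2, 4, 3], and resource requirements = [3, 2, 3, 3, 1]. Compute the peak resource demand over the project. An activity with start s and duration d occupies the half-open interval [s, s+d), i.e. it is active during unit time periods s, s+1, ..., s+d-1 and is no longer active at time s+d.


Each activity i is active on [start_i, start_i + duration_i).
Compute total resource usage per time slot:
  t=0: active resources = [], total = 0
  t=1: active resources = [2, 3, 3], total = 8
  t=2: active resources = [2, 3, 3], total = 8
  t=3: active resources = [2, 3], total = 5
  t=4: active resources = [2, 3, 1], total = 6
  t=5: active resources = [1], total = 1
  t=6: active resources = [3, 1], total = 4
  t=7: active resources = [3], total = 3
  t=8: active resources = [3], total = 3
Peak resource demand = 8

8


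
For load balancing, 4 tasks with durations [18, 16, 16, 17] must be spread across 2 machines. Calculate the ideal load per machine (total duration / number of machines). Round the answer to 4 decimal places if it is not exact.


Total processing time = 18 + 16 + 16 + 17 = 67
Number of machines = 2
Ideal balanced load = 67 / 2 = 33.5

33.5


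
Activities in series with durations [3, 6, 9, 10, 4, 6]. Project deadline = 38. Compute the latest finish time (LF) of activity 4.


LF(activity 4) = deadline - sum of successor durations
Successors: activities 5 through 6 with durations [4, 6]
Sum of successor durations = 10
LF = 38 - 10 = 28

28


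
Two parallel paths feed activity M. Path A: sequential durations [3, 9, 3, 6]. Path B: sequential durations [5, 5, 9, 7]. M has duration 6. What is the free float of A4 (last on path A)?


ES(A4) = sum of predecessors on chain A = 15
EF(A4) = ES + duration = 15 + 6 = 21
Successor of A4 is M. ES(M) = max(sum(A), sum(B)) = max(21, 26) = 26
Free float = ES(successor) - EF(current) = 26 - 21 = 5

5


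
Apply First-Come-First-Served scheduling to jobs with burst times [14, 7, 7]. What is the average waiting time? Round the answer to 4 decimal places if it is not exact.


FCFS order (as given): [14, 7, 7]
Waiting times:
  Job 1: wait = 0
  Job 2: wait = 14
  Job 3: wait = 21
Sum of waiting times = 35
Average waiting time = 35/3 = 11.6667

11.6667


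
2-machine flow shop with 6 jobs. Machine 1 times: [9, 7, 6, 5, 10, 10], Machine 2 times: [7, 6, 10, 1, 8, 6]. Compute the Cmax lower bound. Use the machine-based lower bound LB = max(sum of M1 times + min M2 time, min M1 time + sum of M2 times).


LB1 = sum(M1 times) + min(M2 times) = 47 + 1 = 48
LB2 = min(M1 times) + sum(M2 times) = 5 + 38 = 43
Lower bound = max(LB1, LB2) = max(48, 43) = 48

48


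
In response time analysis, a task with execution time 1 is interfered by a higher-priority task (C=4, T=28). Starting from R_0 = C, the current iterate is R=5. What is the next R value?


R_next = C + ceil(R_prev / T_hp) * C_hp
ceil(5 / 28) = ceil(0.1786) = 1
Interference = 1 * 4 = 4
R_next = 1 + 4 = 5
R_next = R_prev, so the iteration has converged (response time = 5).

5


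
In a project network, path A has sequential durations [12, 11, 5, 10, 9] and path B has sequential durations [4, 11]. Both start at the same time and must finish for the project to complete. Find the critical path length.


Path A total = 12 + 11 + 5 + 10 + 9 = 47
Path B total = 4 + 11 = 15
Critical path = longest path = max(47, 15) = 47

47


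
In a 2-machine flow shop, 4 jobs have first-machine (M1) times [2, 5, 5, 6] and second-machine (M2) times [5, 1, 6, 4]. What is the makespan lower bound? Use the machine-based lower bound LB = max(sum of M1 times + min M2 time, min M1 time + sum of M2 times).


LB1 = sum(M1 times) + min(M2 times) = 18 + 1 = 19
LB2 = min(M1 times) + sum(M2 times) = 2 + 16 = 18
Lower bound = max(LB1, LB2) = max(19, 18) = 19

19


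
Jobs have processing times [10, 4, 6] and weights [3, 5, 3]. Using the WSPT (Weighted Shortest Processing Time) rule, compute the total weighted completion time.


Compute p/w ratios and sort ascending (WSPT): [(4, 5), (6, 3), (10, 3)]
Compute weighted completion times:
  Job (p=4,w=5): C=4, w*C=5*4=20
  Job (p=6,w=3): C=10, w*C=3*10=30
  Job (p=10,w=3): C=20, w*C=3*20=60
Total weighted completion time = 110

110


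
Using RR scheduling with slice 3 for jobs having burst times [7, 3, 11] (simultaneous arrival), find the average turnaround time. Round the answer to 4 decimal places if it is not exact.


Time quantum = 3
Execution trace:
  J1 runs 3 units, time = 3
  J2 runs 3 units, time = 6
  J3 runs 3 units, time = 9
  J1 runs 3 units, time = 12
  J3 runs 3 units, time = 15
  J1 runs 1 units, time = 16
  J3 runs 3 units, time = 19
  J3 runs 2 units, time = 21
Finish times: [16, 6, 21]
Average turnaround = 43/3 = 14.3333

14.3333
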